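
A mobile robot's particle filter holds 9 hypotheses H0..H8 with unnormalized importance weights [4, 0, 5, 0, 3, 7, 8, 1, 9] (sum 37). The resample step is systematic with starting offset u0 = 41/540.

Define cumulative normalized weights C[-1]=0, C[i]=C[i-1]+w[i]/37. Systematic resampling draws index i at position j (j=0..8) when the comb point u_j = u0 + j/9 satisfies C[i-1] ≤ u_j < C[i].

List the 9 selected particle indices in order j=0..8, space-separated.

0 2 4 5 6 6 7 8 8

C = [4/37, 4/37, 9/37, 9/37, 12/37, 19/37, 27/37, 28/37, 1]
j=0: u_0=41/540 ∈ [0, 4/37) → index 0
j=1: u_1=101/540 ∈ [4/37, 9/37) → index 2
j=2: u_2=161/540 ∈ [9/37, 12/37) → index 4
j=3: u_3=221/540 ∈ [12/37, 19/37) → index 5
j=4: u_4=281/540 ∈ [19/37, 27/37) → index 6
j=5: u_5=341/540 ∈ [19/37, 27/37) → index 6
j=6: u_6=401/540 ∈ [27/37, 28/37) → index 7
j=7: u_7=461/540 ∈ [28/37, 1) → index 8
j=8: u_8=521/540 ∈ [28/37, 1) → index 8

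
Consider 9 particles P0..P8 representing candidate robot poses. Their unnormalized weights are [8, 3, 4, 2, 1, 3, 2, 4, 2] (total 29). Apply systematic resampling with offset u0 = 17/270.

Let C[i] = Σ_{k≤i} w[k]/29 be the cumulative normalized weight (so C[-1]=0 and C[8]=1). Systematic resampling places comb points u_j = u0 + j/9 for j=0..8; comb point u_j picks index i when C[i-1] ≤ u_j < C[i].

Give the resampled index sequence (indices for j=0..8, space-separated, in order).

0 0 1 2 2 4 6 7 8

C = [8/29, 11/29, 15/29, 17/29, 18/29, 21/29, 23/29, 27/29, 1]
j=0: u_0=17/270 ∈ [0, 8/29) → index 0
j=1: u_1=47/270 ∈ [0, 8/29) → index 0
j=2: u_2=77/270 ∈ [8/29, 11/29) → index 1
j=3: u_3=107/270 ∈ [11/29, 15/29) → index 2
j=4: u_4=137/270 ∈ [11/29, 15/29) → index 2
j=5: u_5=167/270 ∈ [17/29, 18/29) → index 4
j=6: u_6=197/270 ∈ [21/29, 23/29) → index 6
j=7: u_7=227/270 ∈ [23/29, 27/29) → index 7
j=8: u_8=257/270 ∈ [27/29, 1) → index 8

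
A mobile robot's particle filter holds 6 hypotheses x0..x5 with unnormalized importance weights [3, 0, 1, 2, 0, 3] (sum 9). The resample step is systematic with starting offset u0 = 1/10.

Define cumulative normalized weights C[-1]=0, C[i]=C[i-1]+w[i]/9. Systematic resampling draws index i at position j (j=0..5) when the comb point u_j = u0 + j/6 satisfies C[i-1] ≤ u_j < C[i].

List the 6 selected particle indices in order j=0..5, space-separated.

0 0 2 3 5 5

C = [1/3, 1/3, 4/9, 2/3, 2/3, 1]
j=0: u_0=1/10 ∈ [0, 1/3) → index 0
j=1: u_1=4/15 ∈ [0, 1/3) → index 0
j=2: u_2=13/30 ∈ [1/3, 4/9) → index 2
j=3: u_3=3/5 ∈ [4/9, 2/3) → index 3
j=4: u_4=23/30 ∈ [2/3, 1) → index 5
j=5: u_5=14/15 ∈ [2/3, 1) → index 5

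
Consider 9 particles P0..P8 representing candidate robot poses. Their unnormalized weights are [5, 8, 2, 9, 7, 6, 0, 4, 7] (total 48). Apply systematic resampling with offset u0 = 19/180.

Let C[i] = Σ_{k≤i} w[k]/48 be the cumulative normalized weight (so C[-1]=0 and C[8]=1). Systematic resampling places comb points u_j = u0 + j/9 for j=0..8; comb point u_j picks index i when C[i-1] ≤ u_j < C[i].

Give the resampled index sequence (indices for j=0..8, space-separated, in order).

1 1 3 3 4 5 7 8 8

C = [5/48, 13/48, 5/16, 1/2, 31/48, 37/48, 37/48, 41/48, 1]
j=0: u_0=19/180 ∈ [5/48, 13/48) → index 1
j=1: u_1=13/60 ∈ [5/48, 13/48) → index 1
j=2: u_2=59/180 ∈ [5/16, 1/2) → index 3
j=3: u_3=79/180 ∈ [5/16, 1/2) → index 3
j=4: u_4=11/20 ∈ [1/2, 31/48) → index 4
j=5: u_5=119/180 ∈ [31/48, 37/48) → index 5
j=6: u_6=139/180 ∈ [37/48, 41/48) → index 7
j=7: u_7=53/60 ∈ [41/48, 1) → index 8
j=8: u_8=179/180 ∈ [41/48, 1) → index 8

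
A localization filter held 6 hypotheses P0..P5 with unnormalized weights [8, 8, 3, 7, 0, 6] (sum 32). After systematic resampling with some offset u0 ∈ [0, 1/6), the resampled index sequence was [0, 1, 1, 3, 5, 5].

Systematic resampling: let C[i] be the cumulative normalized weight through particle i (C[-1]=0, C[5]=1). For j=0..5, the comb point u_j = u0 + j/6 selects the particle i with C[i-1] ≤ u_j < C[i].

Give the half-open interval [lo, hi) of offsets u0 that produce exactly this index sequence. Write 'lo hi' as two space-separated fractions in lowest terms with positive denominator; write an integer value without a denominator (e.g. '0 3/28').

7/48 1/6

C = [1/4, 1/2, 19/32, 13/16, 13/16, 1]
j=0 picked index 0: u0 ∈ [0, 1/4)
j=1 picked index 1: u0 ∈ [1/12, 1/3)
j=2 picked index 1: u0 ∈ [-1/12, 1/6)
j=3 picked index 3: u0 ∈ [3/32, 5/16)
j=4 picked index 5: u0 ∈ [7/48, 1/3)
j=5 picked index 5: u0 ∈ [-1/48, 1/6)
intersection: [7/48, 1/6)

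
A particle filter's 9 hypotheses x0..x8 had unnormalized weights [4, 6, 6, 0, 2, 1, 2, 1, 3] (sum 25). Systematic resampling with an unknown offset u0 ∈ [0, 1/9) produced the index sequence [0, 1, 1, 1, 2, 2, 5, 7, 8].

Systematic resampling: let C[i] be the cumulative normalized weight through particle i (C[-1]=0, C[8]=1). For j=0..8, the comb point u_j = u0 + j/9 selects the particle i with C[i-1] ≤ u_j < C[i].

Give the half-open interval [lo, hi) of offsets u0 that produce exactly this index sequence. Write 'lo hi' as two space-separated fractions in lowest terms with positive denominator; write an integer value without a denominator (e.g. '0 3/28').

14/225 1/15

C = [4/25, 2/5, 16/25, 16/25, 18/25, 19/25, 21/25, 22/25, 1]
j=0 picked index 0: u0 ∈ [0, 4/25)
j=1 picked index 1: u0 ∈ [11/225, 13/45)
j=2 picked index 1: u0 ∈ [-14/225, 8/45)
j=3 picked index 1: u0 ∈ [-13/75, 1/15)
j=4 picked index 2: u0 ∈ [-2/45, 44/225)
j=5 picked index 2: u0 ∈ [-7/45, 19/225)
j=6 picked index 5: u0 ∈ [4/75, 7/75)
j=7 picked index 7: u0 ∈ [14/225, 23/225)
j=8 picked index 8: u0 ∈ [-2/225, 1/9)
intersection: [14/225, 1/15)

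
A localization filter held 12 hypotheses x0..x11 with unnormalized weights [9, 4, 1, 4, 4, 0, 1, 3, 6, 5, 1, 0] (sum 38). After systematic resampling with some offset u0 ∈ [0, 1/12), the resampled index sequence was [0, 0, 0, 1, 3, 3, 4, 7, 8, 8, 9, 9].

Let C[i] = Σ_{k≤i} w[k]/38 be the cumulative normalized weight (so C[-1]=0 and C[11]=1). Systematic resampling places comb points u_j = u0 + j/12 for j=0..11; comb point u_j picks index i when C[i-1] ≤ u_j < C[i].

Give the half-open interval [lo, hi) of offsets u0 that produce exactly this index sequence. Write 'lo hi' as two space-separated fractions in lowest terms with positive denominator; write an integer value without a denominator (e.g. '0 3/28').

C = [9/38, 13/38, 7/19, 9/19, 11/19, 11/19, 23/38, 13/19, 16/19, 37/38, 1, 1]
j=0 picked index 0: u0 ∈ [0, 9/38)
j=1 picked index 0: u0 ∈ [-1/12, 35/228)
j=2 picked index 0: u0 ∈ [-1/6, 4/57)
j=3 picked index 1: u0 ∈ [-1/76, 7/76)
j=4 picked index 3: u0 ∈ [2/57, 8/57)
j=5 picked index 3: u0 ∈ [-11/228, 13/228)
j=6 picked index 4: u0 ∈ [-1/38, 3/38)
j=7 picked index 7: u0 ∈ [5/228, 23/228)
j=8 picked index 8: u0 ∈ [1/57, 10/57)
j=9 picked index 8: u0 ∈ [-5/76, 7/76)
j=10 picked index 9: u0 ∈ [1/114, 8/57)
j=11 picked index 9: u0 ∈ [-17/228, 13/228)
intersection: [2/57, 13/228)

2/57 13/228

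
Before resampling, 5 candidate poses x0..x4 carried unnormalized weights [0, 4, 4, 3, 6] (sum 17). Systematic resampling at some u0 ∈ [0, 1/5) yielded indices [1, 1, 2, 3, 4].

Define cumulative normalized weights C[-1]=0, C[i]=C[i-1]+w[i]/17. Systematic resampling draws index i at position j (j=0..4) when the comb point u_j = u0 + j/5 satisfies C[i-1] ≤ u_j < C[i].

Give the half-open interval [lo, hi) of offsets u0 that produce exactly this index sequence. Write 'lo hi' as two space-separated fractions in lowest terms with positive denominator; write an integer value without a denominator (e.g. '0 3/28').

C = [0, 4/17, 8/17, 11/17, 1]
j=0 picked index 1: u0 ∈ [0, 4/17)
j=1 picked index 1: u0 ∈ [-1/5, 3/85)
j=2 picked index 2: u0 ∈ [-14/85, 6/85)
j=3 picked index 3: u0 ∈ [-11/85, 4/85)
j=4 picked index 4: u0 ∈ [-13/85, 1/5)
intersection: [0, 3/85)

0 3/85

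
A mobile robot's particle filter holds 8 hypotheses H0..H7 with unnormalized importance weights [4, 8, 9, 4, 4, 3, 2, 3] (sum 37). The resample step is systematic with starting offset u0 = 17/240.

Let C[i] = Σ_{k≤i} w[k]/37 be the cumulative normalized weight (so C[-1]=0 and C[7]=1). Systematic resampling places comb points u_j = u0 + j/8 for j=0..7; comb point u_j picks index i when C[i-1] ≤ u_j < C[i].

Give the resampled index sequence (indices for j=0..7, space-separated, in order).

0 1 1 2 3 4 5 7

C = [4/37, 12/37, 21/37, 25/37, 29/37, 32/37, 34/37, 1]
j=0: u_0=17/240 ∈ [0, 4/37) → index 0
j=1: u_1=47/240 ∈ [4/37, 12/37) → index 1
j=2: u_2=77/240 ∈ [4/37, 12/37) → index 1
j=3: u_3=107/240 ∈ [12/37, 21/37) → index 2
j=4: u_4=137/240 ∈ [21/37, 25/37) → index 3
j=5: u_5=167/240 ∈ [25/37, 29/37) → index 4
j=6: u_6=197/240 ∈ [29/37, 32/37) → index 5
j=7: u_7=227/240 ∈ [34/37, 1) → index 7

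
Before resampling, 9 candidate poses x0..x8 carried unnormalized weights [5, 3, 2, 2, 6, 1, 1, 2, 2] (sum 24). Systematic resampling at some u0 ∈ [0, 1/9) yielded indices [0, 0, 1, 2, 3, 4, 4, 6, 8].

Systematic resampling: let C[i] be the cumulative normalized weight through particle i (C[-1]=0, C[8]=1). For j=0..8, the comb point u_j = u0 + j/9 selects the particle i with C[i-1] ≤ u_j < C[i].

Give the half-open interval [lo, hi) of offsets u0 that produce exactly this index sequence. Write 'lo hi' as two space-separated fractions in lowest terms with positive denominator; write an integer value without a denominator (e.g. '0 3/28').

1/36 1/18

C = [5/24, 1/3, 5/12, 1/2, 3/4, 19/24, 5/6, 11/12, 1]
j=0 picked index 0: u0 ∈ [0, 5/24)
j=1 picked index 0: u0 ∈ [-1/9, 7/72)
j=2 picked index 1: u0 ∈ [-1/72, 1/9)
j=3 picked index 2: u0 ∈ [0, 1/12)
j=4 picked index 3: u0 ∈ [-1/36, 1/18)
j=5 picked index 4: u0 ∈ [-1/18, 7/36)
j=6 picked index 4: u0 ∈ [-1/6, 1/12)
j=7 picked index 6: u0 ∈ [1/72, 1/18)
j=8 picked index 8: u0 ∈ [1/36, 1/9)
intersection: [1/36, 1/18)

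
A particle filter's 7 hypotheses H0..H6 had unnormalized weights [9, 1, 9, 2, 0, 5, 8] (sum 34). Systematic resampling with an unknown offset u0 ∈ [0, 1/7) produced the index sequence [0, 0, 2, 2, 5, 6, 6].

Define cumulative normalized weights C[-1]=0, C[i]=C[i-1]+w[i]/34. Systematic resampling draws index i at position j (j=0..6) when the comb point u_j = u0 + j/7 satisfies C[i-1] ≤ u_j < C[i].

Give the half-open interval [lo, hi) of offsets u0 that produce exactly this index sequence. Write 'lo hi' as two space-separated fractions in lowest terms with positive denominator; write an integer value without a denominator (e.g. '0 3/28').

C = [9/34, 5/17, 19/34, 21/34, 21/34, 13/17, 1]
j=0 picked index 0: u0 ∈ [0, 9/34)
j=1 picked index 0: u0 ∈ [-1/7, 29/238)
j=2 picked index 2: u0 ∈ [1/119, 65/238)
j=3 picked index 2: u0 ∈ [-16/119, 31/238)
j=4 picked index 5: u0 ∈ [11/238, 23/119)
j=5 picked index 6: u0 ∈ [6/119, 2/7)
j=6 picked index 6: u0 ∈ [-11/119, 1/7)
intersection: [6/119, 29/238)

6/119 29/238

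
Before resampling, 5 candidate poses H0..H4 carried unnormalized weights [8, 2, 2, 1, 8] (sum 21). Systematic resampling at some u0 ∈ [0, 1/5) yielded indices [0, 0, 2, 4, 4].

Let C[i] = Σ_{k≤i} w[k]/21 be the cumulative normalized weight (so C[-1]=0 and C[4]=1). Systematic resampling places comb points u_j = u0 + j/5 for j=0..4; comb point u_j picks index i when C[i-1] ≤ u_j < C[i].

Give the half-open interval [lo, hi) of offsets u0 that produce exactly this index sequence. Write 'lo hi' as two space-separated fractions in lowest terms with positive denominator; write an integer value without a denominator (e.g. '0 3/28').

8/105 6/35

C = [8/21, 10/21, 4/7, 13/21, 1]
j=0 picked index 0: u0 ∈ [0, 8/21)
j=1 picked index 0: u0 ∈ [-1/5, 19/105)
j=2 picked index 2: u0 ∈ [8/105, 6/35)
j=3 picked index 4: u0 ∈ [2/105, 2/5)
j=4 picked index 4: u0 ∈ [-19/105, 1/5)
intersection: [8/105, 6/35)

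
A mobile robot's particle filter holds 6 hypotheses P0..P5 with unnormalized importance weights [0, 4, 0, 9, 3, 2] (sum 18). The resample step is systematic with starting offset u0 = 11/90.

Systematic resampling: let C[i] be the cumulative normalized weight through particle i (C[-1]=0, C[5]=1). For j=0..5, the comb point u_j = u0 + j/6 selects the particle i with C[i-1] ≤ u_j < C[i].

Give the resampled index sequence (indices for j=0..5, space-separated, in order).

C = [0, 2/9, 2/9, 13/18, 8/9, 1]
j=0: u_0=11/90 ∈ [0, 2/9) → index 1
j=1: u_1=13/45 ∈ [2/9, 13/18) → index 3
j=2: u_2=41/90 ∈ [2/9, 13/18) → index 3
j=3: u_3=28/45 ∈ [2/9, 13/18) → index 3
j=4: u_4=71/90 ∈ [13/18, 8/9) → index 4
j=5: u_5=43/45 ∈ [8/9, 1) → index 5

1 3 3 3 4 5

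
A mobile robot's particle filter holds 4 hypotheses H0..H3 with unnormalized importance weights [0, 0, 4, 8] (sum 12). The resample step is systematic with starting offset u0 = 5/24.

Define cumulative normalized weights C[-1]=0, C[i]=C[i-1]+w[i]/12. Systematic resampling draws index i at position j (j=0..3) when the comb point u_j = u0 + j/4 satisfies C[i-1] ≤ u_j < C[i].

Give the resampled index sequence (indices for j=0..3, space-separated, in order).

2 3 3 3

C = [0, 0, 1/3, 1]
j=0: u_0=5/24 ∈ [0, 1/3) → index 2
j=1: u_1=11/24 ∈ [1/3, 1) → index 3
j=2: u_2=17/24 ∈ [1/3, 1) → index 3
j=3: u_3=23/24 ∈ [1/3, 1) → index 3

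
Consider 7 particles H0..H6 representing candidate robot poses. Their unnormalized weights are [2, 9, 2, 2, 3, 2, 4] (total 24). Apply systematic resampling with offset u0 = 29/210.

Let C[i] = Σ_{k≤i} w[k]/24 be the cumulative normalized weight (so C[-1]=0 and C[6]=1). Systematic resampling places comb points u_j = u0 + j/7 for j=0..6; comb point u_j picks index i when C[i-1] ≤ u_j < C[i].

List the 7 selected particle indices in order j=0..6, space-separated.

1 1 1 3 4 6 6

C = [1/12, 11/24, 13/24, 5/8, 3/4, 5/6, 1]
j=0: u_0=29/210 ∈ [1/12, 11/24) → index 1
j=1: u_1=59/210 ∈ [1/12, 11/24) → index 1
j=2: u_2=89/210 ∈ [1/12, 11/24) → index 1
j=3: u_3=17/30 ∈ [13/24, 5/8) → index 3
j=4: u_4=149/210 ∈ [5/8, 3/4) → index 4
j=5: u_5=179/210 ∈ [5/6, 1) → index 6
j=6: u_6=209/210 ∈ [5/6, 1) → index 6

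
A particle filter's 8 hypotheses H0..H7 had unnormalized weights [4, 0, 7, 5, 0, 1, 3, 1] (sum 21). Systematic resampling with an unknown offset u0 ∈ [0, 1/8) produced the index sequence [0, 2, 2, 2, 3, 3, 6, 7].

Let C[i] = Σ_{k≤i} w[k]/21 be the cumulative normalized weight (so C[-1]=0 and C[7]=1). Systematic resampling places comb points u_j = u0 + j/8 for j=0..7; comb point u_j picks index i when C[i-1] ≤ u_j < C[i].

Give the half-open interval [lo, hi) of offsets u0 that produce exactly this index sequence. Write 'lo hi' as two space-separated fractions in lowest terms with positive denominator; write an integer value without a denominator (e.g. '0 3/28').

13/168 1/8

C = [4/21, 4/21, 11/21, 16/21, 16/21, 17/21, 20/21, 1]
j=0 picked index 0: u0 ∈ [0, 4/21)
j=1 picked index 2: u0 ∈ [11/168, 67/168)
j=2 picked index 2: u0 ∈ [-5/84, 23/84)
j=3 picked index 2: u0 ∈ [-31/168, 25/168)
j=4 picked index 3: u0 ∈ [1/42, 11/42)
j=5 picked index 3: u0 ∈ [-17/168, 23/168)
j=6 picked index 6: u0 ∈ [5/84, 17/84)
j=7 picked index 7: u0 ∈ [13/168, 1/8)
intersection: [13/168, 1/8)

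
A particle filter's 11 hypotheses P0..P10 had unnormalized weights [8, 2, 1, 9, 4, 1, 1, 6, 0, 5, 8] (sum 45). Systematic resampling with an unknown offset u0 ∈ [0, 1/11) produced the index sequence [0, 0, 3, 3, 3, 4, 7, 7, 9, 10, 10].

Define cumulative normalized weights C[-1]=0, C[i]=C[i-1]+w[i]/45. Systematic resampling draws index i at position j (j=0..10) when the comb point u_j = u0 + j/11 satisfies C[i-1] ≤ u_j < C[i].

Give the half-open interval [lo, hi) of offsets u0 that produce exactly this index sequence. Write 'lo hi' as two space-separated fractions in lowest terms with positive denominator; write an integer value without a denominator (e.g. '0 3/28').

C = [8/45, 2/9, 11/45, 4/9, 8/15, 5/9, 26/45, 32/45, 32/45, 37/45, 1]
j=0 picked index 0: u0 ∈ [0, 8/45)
j=1 picked index 0: u0 ∈ [-1/11, 43/495)
j=2 picked index 3: u0 ∈ [31/495, 26/99)
j=3 picked index 3: u0 ∈ [-14/495, 17/99)
j=4 picked index 3: u0 ∈ [-59/495, 8/99)
j=5 picked index 4: u0 ∈ [-1/99, 13/165)
j=6 picked index 7: u0 ∈ [16/495, 82/495)
j=7 picked index 7: u0 ∈ [-29/495, 37/495)
j=8 picked index 9: u0 ∈ [-8/495, 47/495)
j=9 picked index 10: u0 ∈ [2/495, 2/11)
j=10 picked index 10: u0 ∈ [-43/495, 1/11)
intersection: [31/495, 37/495)

31/495 37/495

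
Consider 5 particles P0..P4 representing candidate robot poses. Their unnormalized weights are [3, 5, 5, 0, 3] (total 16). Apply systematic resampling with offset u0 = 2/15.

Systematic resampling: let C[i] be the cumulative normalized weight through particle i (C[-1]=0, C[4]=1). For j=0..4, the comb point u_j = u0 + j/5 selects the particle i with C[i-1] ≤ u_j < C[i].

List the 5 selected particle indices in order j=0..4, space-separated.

C = [3/16, 1/2, 13/16, 13/16, 1]
j=0: u_0=2/15 ∈ [0, 3/16) → index 0
j=1: u_1=1/3 ∈ [3/16, 1/2) → index 1
j=2: u_2=8/15 ∈ [1/2, 13/16) → index 2
j=3: u_3=11/15 ∈ [1/2, 13/16) → index 2
j=4: u_4=14/15 ∈ [13/16, 1) → index 4

0 1 2 2 4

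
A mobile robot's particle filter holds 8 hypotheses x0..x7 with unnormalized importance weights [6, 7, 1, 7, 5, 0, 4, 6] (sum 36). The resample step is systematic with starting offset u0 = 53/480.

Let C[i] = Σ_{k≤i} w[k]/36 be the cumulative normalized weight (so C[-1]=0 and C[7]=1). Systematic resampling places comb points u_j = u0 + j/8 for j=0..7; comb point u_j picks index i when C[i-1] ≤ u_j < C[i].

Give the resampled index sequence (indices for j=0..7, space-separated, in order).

0 1 1 3 4 6 7 7

C = [1/6, 13/36, 7/18, 7/12, 13/18, 13/18, 5/6, 1]
j=0: u_0=53/480 ∈ [0, 1/6) → index 0
j=1: u_1=113/480 ∈ [1/6, 13/36) → index 1
j=2: u_2=173/480 ∈ [1/6, 13/36) → index 1
j=3: u_3=233/480 ∈ [7/18, 7/12) → index 3
j=4: u_4=293/480 ∈ [7/12, 13/18) → index 4
j=5: u_5=353/480 ∈ [13/18, 5/6) → index 6
j=6: u_6=413/480 ∈ [5/6, 1) → index 7
j=7: u_7=473/480 ∈ [5/6, 1) → index 7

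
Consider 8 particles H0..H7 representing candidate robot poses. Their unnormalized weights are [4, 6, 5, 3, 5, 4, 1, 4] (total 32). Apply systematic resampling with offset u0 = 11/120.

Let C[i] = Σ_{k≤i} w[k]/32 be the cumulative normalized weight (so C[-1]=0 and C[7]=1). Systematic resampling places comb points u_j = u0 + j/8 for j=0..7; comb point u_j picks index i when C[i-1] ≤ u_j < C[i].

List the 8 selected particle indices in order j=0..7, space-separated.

0 1 2 2 4 4 5 7

C = [1/8, 5/16, 15/32, 9/16, 23/32, 27/32, 7/8, 1]
j=0: u_0=11/120 ∈ [0, 1/8) → index 0
j=1: u_1=13/60 ∈ [1/8, 5/16) → index 1
j=2: u_2=41/120 ∈ [5/16, 15/32) → index 2
j=3: u_3=7/15 ∈ [5/16, 15/32) → index 2
j=4: u_4=71/120 ∈ [9/16, 23/32) → index 4
j=5: u_5=43/60 ∈ [9/16, 23/32) → index 4
j=6: u_6=101/120 ∈ [23/32, 27/32) → index 5
j=7: u_7=29/30 ∈ [7/8, 1) → index 7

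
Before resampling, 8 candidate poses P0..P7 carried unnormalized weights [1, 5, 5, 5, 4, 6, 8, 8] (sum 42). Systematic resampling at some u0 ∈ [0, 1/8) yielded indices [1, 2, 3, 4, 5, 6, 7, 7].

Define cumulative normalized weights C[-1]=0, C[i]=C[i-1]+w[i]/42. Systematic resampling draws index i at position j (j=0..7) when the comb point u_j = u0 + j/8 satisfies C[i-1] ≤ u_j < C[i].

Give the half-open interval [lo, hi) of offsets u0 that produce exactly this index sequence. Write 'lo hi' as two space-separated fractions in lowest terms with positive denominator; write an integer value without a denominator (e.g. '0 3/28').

C = [1/42, 1/7, 11/42, 8/21, 10/21, 13/21, 17/21, 1]
j=0 picked index 1: u0 ∈ [1/42, 1/7)
j=1 picked index 2: u0 ∈ [1/56, 23/168)
j=2 picked index 3: u0 ∈ [1/84, 11/84)
j=3 picked index 4: u0 ∈ [1/168, 17/168)
j=4 picked index 5: u0 ∈ [-1/42, 5/42)
j=5 picked index 6: u0 ∈ [-1/168, 31/168)
j=6 picked index 7: u0 ∈ [5/84, 1/4)
j=7 picked index 7: u0 ∈ [-11/168, 1/8)
intersection: [5/84, 17/168)

5/84 17/168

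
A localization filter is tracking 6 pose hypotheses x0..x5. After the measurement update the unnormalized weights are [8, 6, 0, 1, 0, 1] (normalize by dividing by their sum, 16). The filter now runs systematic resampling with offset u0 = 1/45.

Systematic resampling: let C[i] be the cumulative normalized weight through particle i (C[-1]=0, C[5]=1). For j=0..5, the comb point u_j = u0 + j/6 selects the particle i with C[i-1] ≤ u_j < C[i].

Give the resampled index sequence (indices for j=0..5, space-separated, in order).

C = [1/2, 7/8, 7/8, 15/16, 15/16, 1]
j=0: u_0=1/45 ∈ [0, 1/2) → index 0
j=1: u_1=17/90 ∈ [0, 1/2) → index 0
j=2: u_2=16/45 ∈ [0, 1/2) → index 0
j=3: u_3=47/90 ∈ [1/2, 7/8) → index 1
j=4: u_4=31/45 ∈ [1/2, 7/8) → index 1
j=5: u_5=77/90 ∈ [1/2, 7/8) → index 1

0 0 0 1 1 1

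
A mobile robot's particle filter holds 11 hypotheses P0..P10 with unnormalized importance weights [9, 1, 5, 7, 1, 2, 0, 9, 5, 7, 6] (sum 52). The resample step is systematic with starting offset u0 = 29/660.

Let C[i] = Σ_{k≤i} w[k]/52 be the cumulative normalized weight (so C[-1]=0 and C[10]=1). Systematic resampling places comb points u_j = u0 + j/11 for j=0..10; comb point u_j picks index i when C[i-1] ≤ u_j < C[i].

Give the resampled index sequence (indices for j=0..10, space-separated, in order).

0 0 2 3 3 7 7 8 9 9 10

C = [9/52, 5/26, 15/52, 11/26, 23/52, 25/52, 25/52, 17/26, 3/4, 23/26, 1]
j=0: u_0=29/660 ∈ [0, 9/52) → index 0
j=1: u_1=89/660 ∈ [0, 9/52) → index 0
j=2: u_2=149/660 ∈ [5/26, 15/52) → index 2
j=3: u_3=19/60 ∈ [15/52, 11/26) → index 3
j=4: u_4=269/660 ∈ [15/52, 11/26) → index 3
j=5: u_5=329/660 ∈ [25/52, 17/26) → index 7
j=6: u_6=389/660 ∈ [25/52, 17/26) → index 7
j=7: u_7=449/660 ∈ [17/26, 3/4) → index 8
j=8: u_8=509/660 ∈ [3/4, 23/26) → index 9
j=9: u_9=569/660 ∈ [3/4, 23/26) → index 9
j=10: u_10=629/660 ∈ [23/26, 1) → index 10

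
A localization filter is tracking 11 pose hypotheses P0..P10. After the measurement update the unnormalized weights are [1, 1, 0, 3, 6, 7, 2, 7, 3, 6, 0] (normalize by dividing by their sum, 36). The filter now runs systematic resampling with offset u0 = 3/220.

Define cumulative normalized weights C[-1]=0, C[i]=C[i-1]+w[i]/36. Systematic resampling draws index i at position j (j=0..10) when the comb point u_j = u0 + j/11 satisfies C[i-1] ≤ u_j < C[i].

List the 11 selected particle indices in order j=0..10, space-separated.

0 3 4 4 5 5 7 7 7 8 9

C = [1/36, 1/18, 1/18, 5/36, 11/36, 1/2, 5/9, 3/4, 5/6, 1, 1]
j=0: u_0=3/220 ∈ [0, 1/36) → index 0
j=1: u_1=23/220 ∈ [1/18, 5/36) → index 3
j=2: u_2=43/220 ∈ [5/36, 11/36) → index 4
j=3: u_3=63/220 ∈ [5/36, 11/36) → index 4
j=4: u_4=83/220 ∈ [11/36, 1/2) → index 5
j=5: u_5=103/220 ∈ [11/36, 1/2) → index 5
j=6: u_6=123/220 ∈ [5/9, 3/4) → index 7
j=7: u_7=13/20 ∈ [5/9, 3/4) → index 7
j=8: u_8=163/220 ∈ [5/9, 3/4) → index 7
j=9: u_9=183/220 ∈ [3/4, 5/6) → index 8
j=10: u_10=203/220 ∈ [5/6, 1) → index 9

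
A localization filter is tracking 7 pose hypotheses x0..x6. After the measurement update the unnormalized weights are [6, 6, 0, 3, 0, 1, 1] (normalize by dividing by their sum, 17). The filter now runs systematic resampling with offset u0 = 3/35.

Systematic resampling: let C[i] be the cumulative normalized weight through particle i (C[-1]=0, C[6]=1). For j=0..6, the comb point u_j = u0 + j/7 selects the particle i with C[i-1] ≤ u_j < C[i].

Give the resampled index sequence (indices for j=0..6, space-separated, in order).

C = [6/17, 12/17, 12/17, 15/17, 15/17, 16/17, 1]
j=0: u_0=3/35 ∈ [0, 6/17) → index 0
j=1: u_1=8/35 ∈ [0, 6/17) → index 0
j=2: u_2=13/35 ∈ [6/17, 12/17) → index 1
j=3: u_3=18/35 ∈ [6/17, 12/17) → index 1
j=4: u_4=23/35 ∈ [6/17, 12/17) → index 1
j=5: u_5=4/5 ∈ [12/17, 15/17) → index 3
j=6: u_6=33/35 ∈ [16/17, 1) → index 6

0 0 1 1 1 3 6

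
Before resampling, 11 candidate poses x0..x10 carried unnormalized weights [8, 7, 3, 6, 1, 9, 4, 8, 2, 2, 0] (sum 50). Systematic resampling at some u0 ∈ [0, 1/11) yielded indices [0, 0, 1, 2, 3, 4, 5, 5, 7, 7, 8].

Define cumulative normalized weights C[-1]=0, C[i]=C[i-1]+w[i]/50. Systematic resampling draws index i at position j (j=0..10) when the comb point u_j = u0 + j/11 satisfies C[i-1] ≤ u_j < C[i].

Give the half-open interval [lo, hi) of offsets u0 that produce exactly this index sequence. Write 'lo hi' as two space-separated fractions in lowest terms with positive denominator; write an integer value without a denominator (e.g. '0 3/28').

C = [4/25, 3/10, 9/25, 12/25, 1/2, 17/25, 19/25, 23/25, 24/25, 1, 1]
j=0 picked index 0: u0 ∈ [0, 4/25)
j=1 picked index 0: u0 ∈ [-1/11, 19/275)
j=2 picked index 1: u0 ∈ [-6/275, 13/110)
j=3 picked index 2: u0 ∈ [3/110, 24/275)
j=4 picked index 3: u0 ∈ [-1/275, 32/275)
j=5 picked index 4: u0 ∈ [7/275, 1/22)
j=6 picked index 5: u0 ∈ [-1/22, 37/275)
j=7 picked index 5: u0 ∈ [-3/22, 12/275)
j=8 picked index 7: u0 ∈ [9/275, 53/275)
j=9 picked index 7: u0 ∈ [-16/275, 28/275)
j=10 picked index 8: u0 ∈ [3/275, 14/275)
intersection: [9/275, 12/275)

9/275 12/275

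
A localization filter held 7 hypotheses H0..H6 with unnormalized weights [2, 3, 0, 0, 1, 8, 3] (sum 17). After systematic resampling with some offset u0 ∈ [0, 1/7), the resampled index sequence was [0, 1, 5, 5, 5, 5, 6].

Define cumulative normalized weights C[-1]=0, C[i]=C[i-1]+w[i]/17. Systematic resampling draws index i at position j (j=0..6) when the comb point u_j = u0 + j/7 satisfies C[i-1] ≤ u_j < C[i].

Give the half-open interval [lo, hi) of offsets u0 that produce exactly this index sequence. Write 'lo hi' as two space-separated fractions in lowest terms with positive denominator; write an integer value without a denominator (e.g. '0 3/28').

C = [2/17, 5/17, 5/17, 5/17, 6/17, 14/17, 1]
j=0 picked index 0: u0 ∈ [0, 2/17)
j=1 picked index 1: u0 ∈ [-3/119, 18/119)
j=2 picked index 5: u0 ∈ [8/119, 64/119)
j=3 picked index 5: u0 ∈ [-9/119, 47/119)
j=4 picked index 5: u0 ∈ [-26/119, 30/119)
j=5 picked index 5: u0 ∈ [-43/119, 13/119)
j=6 picked index 6: u0 ∈ [-4/119, 1/7)
intersection: [8/119, 13/119)

8/119 13/119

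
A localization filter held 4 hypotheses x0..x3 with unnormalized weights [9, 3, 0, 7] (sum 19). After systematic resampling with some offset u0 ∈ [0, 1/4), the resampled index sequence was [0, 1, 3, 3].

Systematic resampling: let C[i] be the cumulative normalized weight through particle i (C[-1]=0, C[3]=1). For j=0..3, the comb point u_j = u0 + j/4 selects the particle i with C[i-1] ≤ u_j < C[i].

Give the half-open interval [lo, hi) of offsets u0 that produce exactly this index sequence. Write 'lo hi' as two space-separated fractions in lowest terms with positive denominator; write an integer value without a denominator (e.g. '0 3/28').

C = [9/19, 12/19, 12/19, 1]
j=0 picked index 0: u0 ∈ [0, 9/19)
j=1 picked index 1: u0 ∈ [17/76, 29/76)
j=2 picked index 3: u0 ∈ [5/38, 1/2)
j=3 picked index 3: u0 ∈ [-9/76, 1/4)
intersection: [17/76, 1/4)

17/76 1/4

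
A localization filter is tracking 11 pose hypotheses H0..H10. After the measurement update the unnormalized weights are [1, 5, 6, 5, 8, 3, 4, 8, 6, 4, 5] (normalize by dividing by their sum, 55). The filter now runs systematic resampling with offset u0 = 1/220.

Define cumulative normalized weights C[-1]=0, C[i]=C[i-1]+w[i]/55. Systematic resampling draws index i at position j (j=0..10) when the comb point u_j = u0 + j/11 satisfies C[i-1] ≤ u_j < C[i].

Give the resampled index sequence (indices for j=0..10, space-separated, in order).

0 1 2 3 4 5 6 7 8 8 10

C = [1/55, 6/55, 12/55, 17/55, 5/11, 28/55, 32/55, 8/11, 46/55, 10/11, 1]
j=0: u_0=1/220 ∈ [0, 1/55) → index 0
j=1: u_1=21/220 ∈ [1/55, 6/55) → index 1
j=2: u_2=41/220 ∈ [6/55, 12/55) → index 2
j=3: u_3=61/220 ∈ [12/55, 17/55) → index 3
j=4: u_4=81/220 ∈ [17/55, 5/11) → index 4
j=5: u_5=101/220 ∈ [5/11, 28/55) → index 5
j=6: u_6=11/20 ∈ [28/55, 32/55) → index 6
j=7: u_7=141/220 ∈ [32/55, 8/11) → index 7
j=8: u_8=161/220 ∈ [8/11, 46/55) → index 8
j=9: u_9=181/220 ∈ [8/11, 46/55) → index 8
j=10: u_10=201/220 ∈ [10/11, 1) → index 10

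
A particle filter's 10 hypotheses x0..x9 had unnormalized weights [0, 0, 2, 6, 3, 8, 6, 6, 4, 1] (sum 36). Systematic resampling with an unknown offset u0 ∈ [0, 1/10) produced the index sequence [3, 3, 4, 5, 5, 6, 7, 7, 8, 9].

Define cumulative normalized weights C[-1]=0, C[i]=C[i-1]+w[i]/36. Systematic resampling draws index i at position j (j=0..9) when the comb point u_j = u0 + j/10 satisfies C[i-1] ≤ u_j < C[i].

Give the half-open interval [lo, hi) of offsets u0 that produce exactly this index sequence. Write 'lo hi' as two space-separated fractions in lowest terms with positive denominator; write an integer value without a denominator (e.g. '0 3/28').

C = [0, 0, 1/18, 2/9, 11/36, 19/36, 25/36, 31/36, 35/36, 1]
j=0 picked index 3: u0 ∈ [1/18, 2/9)
j=1 picked index 3: u0 ∈ [-2/45, 11/90)
j=2 picked index 4: u0 ∈ [1/45, 19/180)
j=3 picked index 5: u0 ∈ [1/180, 41/180)
j=4 picked index 5: u0 ∈ [-17/180, 23/180)
j=5 picked index 6: u0 ∈ [1/36, 7/36)
j=6 picked index 7: u0 ∈ [17/180, 47/180)
j=7 picked index 7: u0 ∈ [-1/180, 29/180)
j=8 picked index 8: u0 ∈ [11/180, 31/180)
j=9 picked index 9: u0 ∈ [13/180, 1/10)
intersection: [17/180, 1/10)

17/180 1/10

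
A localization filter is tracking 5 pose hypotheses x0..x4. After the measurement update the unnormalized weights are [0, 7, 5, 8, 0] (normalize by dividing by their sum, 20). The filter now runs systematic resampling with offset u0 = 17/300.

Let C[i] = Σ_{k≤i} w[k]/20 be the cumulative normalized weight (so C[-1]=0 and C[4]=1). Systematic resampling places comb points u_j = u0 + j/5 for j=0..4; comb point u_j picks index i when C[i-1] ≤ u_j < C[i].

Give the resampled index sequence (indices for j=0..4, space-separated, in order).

C = [0, 7/20, 3/5, 1, 1]
j=0: u_0=17/300 ∈ [0, 7/20) → index 1
j=1: u_1=77/300 ∈ [0, 7/20) → index 1
j=2: u_2=137/300 ∈ [7/20, 3/5) → index 2
j=3: u_3=197/300 ∈ [3/5, 1) → index 3
j=4: u_4=257/300 ∈ [3/5, 1) → index 3

1 1 2 3 3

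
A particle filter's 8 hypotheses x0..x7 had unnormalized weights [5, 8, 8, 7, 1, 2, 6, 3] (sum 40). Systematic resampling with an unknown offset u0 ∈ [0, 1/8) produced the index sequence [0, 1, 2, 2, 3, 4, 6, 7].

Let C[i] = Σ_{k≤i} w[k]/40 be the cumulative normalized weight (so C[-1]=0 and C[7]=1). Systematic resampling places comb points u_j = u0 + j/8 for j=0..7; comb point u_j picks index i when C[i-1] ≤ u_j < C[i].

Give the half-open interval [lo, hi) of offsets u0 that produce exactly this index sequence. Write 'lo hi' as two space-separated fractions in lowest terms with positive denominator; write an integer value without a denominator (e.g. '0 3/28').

3/40 1/10

C = [1/8, 13/40, 21/40, 7/10, 29/40, 31/40, 37/40, 1]
j=0 picked index 0: u0 ∈ [0, 1/8)
j=1 picked index 1: u0 ∈ [0, 1/5)
j=2 picked index 2: u0 ∈ [3/40, 11/40)
j=3 picked index 2: u0 ∈ [-1/20, 3/20)
j=4 picked index 3: u0 ∈ [1/40, 1/5)
j=5 picked index 4: u0 ∈ [3/40, 1/10)
j=6 picked index 6: u0 ∈ [1/40, 7/40)
j=7 picked index 7: u0 ∈ [1/20, 1/8)
intersection: [3/40, 1/10)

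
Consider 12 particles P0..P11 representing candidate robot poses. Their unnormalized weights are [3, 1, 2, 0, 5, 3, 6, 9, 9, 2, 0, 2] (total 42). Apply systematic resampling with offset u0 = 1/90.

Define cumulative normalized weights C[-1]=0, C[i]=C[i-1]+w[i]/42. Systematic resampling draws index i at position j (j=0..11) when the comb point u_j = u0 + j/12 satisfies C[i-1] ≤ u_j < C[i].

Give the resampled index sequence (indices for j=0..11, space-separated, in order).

C = [1/14, 2/21, 1/7, 1/7, 11/42, 1/3, 10/21, 29/42, 19/21, 20/21, 20/21, 1]
j=0: u_0=1/90 ∈ [0, 1/14) → index 0
j=1: u_1=17/180 ∈ [1/14, 2/21) → index 1
j=2: u_2=8/45 ∈ [1/7, 11/42) → index 4
j=3: u_3=47/180 ∈ [1/7, 11/42) → index 4
j=4: u_4=31/90 ∈ [1/3, 10/21) → index 6
j=5: u_5=77/180 ∈ [1/3, 10/21) → index 6
j=6: u_6=23/45 ∈ [10/21, 29/42) → index 7
j=7: u_7=107/180 ∈ [10/21, 29/42) → index 7
j=8: u_8=61/90 ∈ [10/21, 29/42) → index 7
j=9: u_9=137/180 ∈ [29/42, 19/21) → index 8
j=10: u_10=38/45 ∈ [29/42, 19/21) → index 8
j=11: u_11=167/180 ∈ [19/21, 20/21) → index 9

0 1 4 4 6 6 7 7 7 8 8 9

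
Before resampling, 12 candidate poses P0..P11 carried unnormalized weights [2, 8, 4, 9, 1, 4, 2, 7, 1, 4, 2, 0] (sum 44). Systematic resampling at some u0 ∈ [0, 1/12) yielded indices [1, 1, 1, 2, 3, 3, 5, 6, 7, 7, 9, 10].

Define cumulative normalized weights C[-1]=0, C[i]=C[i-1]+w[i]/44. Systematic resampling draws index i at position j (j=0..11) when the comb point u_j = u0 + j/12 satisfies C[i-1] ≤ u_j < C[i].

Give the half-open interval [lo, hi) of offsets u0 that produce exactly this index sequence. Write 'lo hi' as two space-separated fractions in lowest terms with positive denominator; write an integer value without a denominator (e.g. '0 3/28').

7/132 2/33

C = [1/22, 5/22, 7/22, 23/44, 6/11, 7/11, 15/22, 37/44, 19/22, 21/22, 1, 1]
j=0 picked index 1: u0 ∈ [1/22, 5/22)
j=1 picked index 1: u0 ∈ [-5/132, 19/132)
j=2 picked index 1: u0 ∈ [-4/33, 2/33)
j=3 picked index 2: u0 ∈ [-1/44, 3/44)
j=4 picked index 3: u0 ∈ [-1/66, 25/132)
j=5 picked index 3: u0 ∈ [-13/132, 7/66)
j=6 picked index 5: u0 ∈ [1/22, 3/22)
j=7 picked index 6: u0 ∈ [7/132, 13/132)
j=8 picked index 7: u0 ∈ [1/66, 23/132)
j=9 picked index 7: u0 ∈ [-3/44, 1/11)
j=10 picked index 9: u0 ∈ [1/33, 4/33)
j=11 picked index 10: u0 ∈ [5/132, 1/12)
intersection: [7/132, 2/33)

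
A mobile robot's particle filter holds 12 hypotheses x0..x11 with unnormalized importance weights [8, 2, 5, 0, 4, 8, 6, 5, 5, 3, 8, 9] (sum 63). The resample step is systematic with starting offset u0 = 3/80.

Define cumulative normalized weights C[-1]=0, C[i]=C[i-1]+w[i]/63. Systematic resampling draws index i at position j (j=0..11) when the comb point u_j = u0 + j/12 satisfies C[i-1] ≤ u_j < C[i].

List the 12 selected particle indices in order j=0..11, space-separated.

0 0 2 4 5 6 7 8 9 10 11 11

C = [8/63, 10/63, 5/21, 5/21, 19/63, 3/7, 11/21, 38/63, 43/63, 46/63, 6/7, 1]
j=0: u_0=3/80 ∈ [0, 8/63) → index 0
j=1: u_1=29/240 ∈ [0, 8/63) → index 0
j=2: u_2=49/240 ∈ [10/63, 5/21) → index 2
j=3: u_3=23/80 ∈ [5/21, 19/63) → index 4
j=4: u_4=89/240 ∈ [19/63, 3/7) → index 5
j=5: u_5=109/240 ∈ [3/7, 11/21) → index 6
j=6: u_6=43/80 ∈ [11/21, 38/63) → index 7
j=7: u_7=149/240 ∈ [38/63, 43/63) → index 8
j=8: u_8=169/240 ∈ [43/63, 46/63) → index 9
j=9: u_9=63/80 ∈ [46/63, 6/7) → index 10
j=10: u_10=209/240 ∈ [6/7, 1) → index 11
j=11: u_11=229/240 ∈ [6/7, 1) → index 11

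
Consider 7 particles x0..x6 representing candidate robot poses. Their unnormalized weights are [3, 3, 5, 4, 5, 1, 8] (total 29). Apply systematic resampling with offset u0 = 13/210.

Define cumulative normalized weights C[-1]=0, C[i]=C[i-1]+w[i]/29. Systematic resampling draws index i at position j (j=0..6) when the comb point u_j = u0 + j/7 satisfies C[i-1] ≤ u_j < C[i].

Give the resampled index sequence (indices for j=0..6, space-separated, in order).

0 1 2 3 4 6 6

C = [3/29, 6/29, 11/29, 15/29, 20/29, 21/29, 1]
j=0: u_0=13/210 ∈ [0, 3/29) → index 0
j=1: u_1=43/210 ∈ [3/29, 6/29) → index 1
j=2: u_2=73/210 ∈ [6/29, 11/29) → index 2
j=3: u_3=103/210 ∈ [11/29, 15/29) → index 3
j=4: u_4=19/30 ∈ [15/29, 20/29) → index 4
j=5: u_5=163/210 ∈ [21/29, 1) → index 6
j=6: u_6=193/210 ∈ [21/29, 1) → index 6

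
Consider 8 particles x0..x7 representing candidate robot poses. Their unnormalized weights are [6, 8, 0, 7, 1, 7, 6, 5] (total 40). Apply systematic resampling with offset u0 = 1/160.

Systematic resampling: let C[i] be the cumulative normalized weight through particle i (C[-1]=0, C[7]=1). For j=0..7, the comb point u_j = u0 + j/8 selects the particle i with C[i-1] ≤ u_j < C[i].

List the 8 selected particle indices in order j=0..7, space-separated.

C = [3/20, 7/20, 7/20, 21/40, 11/20, 29/40, 7/8, 1]
j=0: u_0=1/160 ∈ [0, 3/20) → index 0
j=1: u_1=21/160 ∈ [0, 3/20) → index 0
j=2: u_2=41/160 ∈ [3/20, 7/20) → index 1
j=3: u_3=61/160 ∈ [7/20, 21/40) → index 3
j=4: u_4=81/160 ∈ [7/20, 21/40) → index 3
j=5: u_5=101/160 ∈ [11/20, 29/40) → index 5
j=6: u_6=121/160 ∈ [29/40, 7/8) → index 6
j=7: u_7=141/160 ∈ [7/8, 1) → index 7

0 0 1 3 3 5 6 7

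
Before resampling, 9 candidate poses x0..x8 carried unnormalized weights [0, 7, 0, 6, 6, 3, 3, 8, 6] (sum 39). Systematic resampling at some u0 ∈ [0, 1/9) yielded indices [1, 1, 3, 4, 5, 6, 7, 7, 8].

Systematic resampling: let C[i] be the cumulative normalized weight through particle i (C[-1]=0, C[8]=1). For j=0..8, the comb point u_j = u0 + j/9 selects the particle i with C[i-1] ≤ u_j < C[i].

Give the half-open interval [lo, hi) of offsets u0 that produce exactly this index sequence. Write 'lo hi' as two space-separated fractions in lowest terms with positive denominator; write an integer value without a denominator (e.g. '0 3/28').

5/117 8/117

C = [0, 7/39, 7/39, 1/3, 19/39, 22/39, 25/39, 11/13, 1]
j=0 picked index 1: u0 ∈ [0, 7/39)
j=1 picked index 1: u0 ∈ [-1/9, 8/117)
j=2 picked index 3: u0 ∈ [-5/117, 1/9)
j=3 picked index 4: u0 ∈ [0, 2/13)
j=4 picked index 5: u0 ∈ [5/117, 14/117)
j=5 picked index 6: u0 ∈ [1/117, 10/117)
j=6 picked index 7: u0 ∈ [-1/39, 7/39)
j=7 picked index 7: u0 ∈ [-16/117, 8/117)
j=8 picked index 8: u0 ∈ [-5/117, 1/9)
intersection: [5/117, 8/117)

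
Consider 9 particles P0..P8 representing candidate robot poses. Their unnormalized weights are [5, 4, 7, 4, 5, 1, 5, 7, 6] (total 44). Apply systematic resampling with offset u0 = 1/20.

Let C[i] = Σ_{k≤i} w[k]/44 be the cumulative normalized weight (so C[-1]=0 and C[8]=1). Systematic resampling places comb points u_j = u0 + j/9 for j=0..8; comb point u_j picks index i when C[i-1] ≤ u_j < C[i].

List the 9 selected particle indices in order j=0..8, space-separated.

0 1 2 3 4 6 7 7 8

C = [5/44, 9/44, 4/11, 5/11, 25/44, 13/22, 31/44, 19/22, 1]
j=0: u_0=1/20 ∈ [0, 5/44) → index 0
j=1: u_1=29/180 ∈ [5/44, 9/44) → index 1
j=2: u_2=49/180 ∈ [9/44, 4/11) → index 2
j=3: u_3=23/60 ∈ [4/11, 5/11) → index 3
j=4: u_4=89/180 ∈ [5/11, 25/44) → index 4
j=5: u_5=109/180 ∈ [13/22, 31/44) → index 6
j=6: u_6=43/60 ∈ [31/44, 19/22) → index 7
j=7: u_7=149/180 ∈ [31/44, 19/22) → index 7
j=8: u_8=169/180 ∈ [19/22, 1) → index 8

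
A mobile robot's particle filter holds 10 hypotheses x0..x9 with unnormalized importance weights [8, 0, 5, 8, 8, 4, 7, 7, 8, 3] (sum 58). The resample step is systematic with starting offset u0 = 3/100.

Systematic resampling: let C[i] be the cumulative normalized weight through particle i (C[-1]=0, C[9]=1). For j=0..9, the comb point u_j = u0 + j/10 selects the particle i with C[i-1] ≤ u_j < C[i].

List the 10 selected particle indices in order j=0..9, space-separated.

C = [4/29, 4/29, 13/58, 21/58, 1/2, 33/58, 20/29, 47/58, 55/58, 1]
j=0: u_0=3/100 ∈ [0, 4/29) → index 0
j=1: u_1=13/100 ∈ [0, 4/29) → index 0
j=2: u_2=23/100 ∈ [13/58, 21/58) → index 3
j=3: u_3=33/100 ∈ [13/58, 21/58) → index 3
j=4: u_4=43/100 ∈ [21/58, 1/2) → index 4
j=5: u_5=53/100 ∈ [1/2, 33/58) → index 5
j=6: u_6=63/100 ∈ [33/58, 20/29) → index 6
j=7: u_7=73/100 ∈ [20/29, 47/58) → index 7
j=8: u_8=83/100 ∈ [47/58, 55/58) → index 8
j=9: u_9=93/100 ∈ [47/58, 55/58) → index 8

0 0 3 3 4 5 6 7 8 8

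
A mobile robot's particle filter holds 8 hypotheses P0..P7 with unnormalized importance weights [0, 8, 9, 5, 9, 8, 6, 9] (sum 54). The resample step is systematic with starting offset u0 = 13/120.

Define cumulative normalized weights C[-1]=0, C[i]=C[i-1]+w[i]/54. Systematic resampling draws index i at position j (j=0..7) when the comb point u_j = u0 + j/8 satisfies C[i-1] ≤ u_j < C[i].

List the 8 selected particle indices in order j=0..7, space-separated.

C = [0, 4/27, 17/54, 11/27, 31/54, 13/18, 5/6, 1]
j=0: u_0=13/120 ∈ [0, 4/27) → index 1
j=1: u_1=7/30 ∈ [4/27, 17/54) → index 2
j=2: u_2=43/120 ∈ [17/54, 11/27) → index 3
j=3: u_3=29/60 ∈ [11/27, 31/54) → index 4
j=4: u_4=73/120 ∈ [31/54, 13/18) → index 5
j=5: u_5=11/15 ∈ [13/18, 5/6) → index 6
j=6: u_6=103/120 ∈ [5/6, 1) → index 7
j=7: u_7=59/60 ∈ [5/6, 1) → index 7

1 2 3 4 5 6 7 7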